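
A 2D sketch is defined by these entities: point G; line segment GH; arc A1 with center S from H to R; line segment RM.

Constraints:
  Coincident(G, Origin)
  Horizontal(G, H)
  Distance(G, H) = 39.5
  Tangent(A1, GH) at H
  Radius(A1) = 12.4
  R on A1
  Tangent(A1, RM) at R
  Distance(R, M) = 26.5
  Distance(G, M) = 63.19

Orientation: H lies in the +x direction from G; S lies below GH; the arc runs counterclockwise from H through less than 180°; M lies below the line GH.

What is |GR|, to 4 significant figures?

37.02

G is at the origin; GH is horizontal with |GH| = 39.5 and H on the +x side, so H = (39.50, 0.000). Tangency of A1 to GH means the radius SH is perpendicular to GH, so S = H + (0, -12.4) = (39.50, -12.40). Since SR ⟂ RM (tangency), |SM| = √(12.4² + 26.5²) = 29.26 regardless of where R sits on A1. So M lies on both circle(G, 63.19) and circle(S, 29.26); the below-GH intersection is M = (48.80, -40.14). R is the foot of the tangent from M: R = (30.52, -20.95).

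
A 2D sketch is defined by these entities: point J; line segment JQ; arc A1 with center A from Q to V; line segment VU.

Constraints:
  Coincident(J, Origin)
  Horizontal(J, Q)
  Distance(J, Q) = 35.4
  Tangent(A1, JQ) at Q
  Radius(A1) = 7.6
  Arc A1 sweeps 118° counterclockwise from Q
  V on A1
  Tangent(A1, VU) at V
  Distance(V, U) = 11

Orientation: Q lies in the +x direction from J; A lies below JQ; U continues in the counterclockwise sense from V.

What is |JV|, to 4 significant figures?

30.79

J is at the origin; JQ is horizontal with |JQ| = 35.4 and Q on the +x side, so Q = (35.40, 0.000). A1 meets JQ tangentially, so AQ is at right angles to JQ, so A = Q + (0, -7.6) = (35.40, -7.600). On A1, Q sits at bearing 90° from A; a 118° counterclockwise sweep puts V at bearing 208°, so V = A + 7.6·(cos 208°, sin 208°) = (28.69, -11.17). Then |JV| = |V − J| = 30.79.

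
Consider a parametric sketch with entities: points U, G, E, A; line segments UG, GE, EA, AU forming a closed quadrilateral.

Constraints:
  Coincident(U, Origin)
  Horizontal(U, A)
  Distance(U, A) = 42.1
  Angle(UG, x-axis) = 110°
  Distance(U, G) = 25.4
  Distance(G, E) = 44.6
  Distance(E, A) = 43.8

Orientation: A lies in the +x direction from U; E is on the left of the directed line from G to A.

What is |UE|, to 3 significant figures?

53.1

U is at the origin; UA is horizontal with |UA| = 42.1 and A in +x, so A = (42.1, 0). UG runs at 110.0° with |UG| = 25.4, so G = (-8.69, 23.9). E is determined by |GE| = 44.6 and |EA| = 43.8 together: it lies at the intersection of circle(G, 44.6) and circle(A, 43.8). With |GA| = 56.1, the foot of the radical line on GA is 28.7 from G and the perpendicular offset is √(44.6² − 28.7²) = 34.1. Taking the left-of-GA solution: E = (31.8, 42.6).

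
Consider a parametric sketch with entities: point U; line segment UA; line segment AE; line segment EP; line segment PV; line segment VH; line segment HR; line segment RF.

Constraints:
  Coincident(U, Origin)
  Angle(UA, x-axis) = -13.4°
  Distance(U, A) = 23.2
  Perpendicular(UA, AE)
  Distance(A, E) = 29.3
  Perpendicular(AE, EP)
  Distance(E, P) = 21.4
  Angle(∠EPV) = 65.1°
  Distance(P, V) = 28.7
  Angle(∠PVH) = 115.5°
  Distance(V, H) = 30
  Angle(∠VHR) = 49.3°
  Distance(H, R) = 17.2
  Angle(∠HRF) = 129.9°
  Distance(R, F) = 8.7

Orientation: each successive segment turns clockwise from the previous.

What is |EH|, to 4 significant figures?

33.49

U is at the origin; UA runs at -13.4° with length 23.2, so A = (22.57, -5.377). The perpendicularity gives AE at right angles to UA, so AE runs at -103.4°; with |AE| = 29.3, E = (15.78, -33.88). The perpendicularity gives EP at right angles to AE, so EP runs at 166.6°; with |EP| = 21.4, P = (-5.039, -28.92). ∠EPV = 65.1° gives PV at 51.70° from the x-axis; with |PV| = 28.7, V = (12.75, -6.396). ∠PVH = 115.5° gives VH at -12.80° from the x-axis; with |VH| = 30.0, H = (42.00, -13.04). Then |EH| = |H − E| = 33.49.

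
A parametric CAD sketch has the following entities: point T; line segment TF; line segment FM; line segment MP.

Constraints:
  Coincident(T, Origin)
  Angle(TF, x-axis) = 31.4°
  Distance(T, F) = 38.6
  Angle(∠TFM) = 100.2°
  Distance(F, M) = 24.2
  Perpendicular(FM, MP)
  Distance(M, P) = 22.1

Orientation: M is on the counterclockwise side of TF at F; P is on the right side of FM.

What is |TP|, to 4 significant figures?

67.63

∠TFM = 100.2°, so FM runs at 31.4° + (180° − 100.2°) = 111.2° from the x-axis; with |FM| = 24.2, M = F + 24.2·(cos 111.2°, sin 111.2°) = (24.20, 42.67). The perpendicularity gives MP at right angles to FM; with |MP| = 22.1 on the right of FM, P = M + 22.1·(0.9323, 0.3616) = (44.80, 50.67). Then |TP| = |P − T| = 67.63.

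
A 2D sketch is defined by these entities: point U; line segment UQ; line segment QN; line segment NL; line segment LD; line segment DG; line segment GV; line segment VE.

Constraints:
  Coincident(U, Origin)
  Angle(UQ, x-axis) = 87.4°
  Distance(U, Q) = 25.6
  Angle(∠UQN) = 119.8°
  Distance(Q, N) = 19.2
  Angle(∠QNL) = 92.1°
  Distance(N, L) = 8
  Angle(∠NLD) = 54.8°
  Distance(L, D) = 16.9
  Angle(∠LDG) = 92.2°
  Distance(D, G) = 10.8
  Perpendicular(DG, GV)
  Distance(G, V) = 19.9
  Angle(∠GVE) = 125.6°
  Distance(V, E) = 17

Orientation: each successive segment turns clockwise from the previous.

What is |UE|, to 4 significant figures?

42.44

U is at the origin; UQ runs at 87.4° with length 25.6, so Q = (1.161, 25.57). ∠UQN = 119.8° gives QN at 27.20° from the x-axis; with |QN| = 19.2, N = (18.24, 34.35). ∠QNL = 92.1° gives NL at -60.70° from the x-axis; with |NL| = 8.0, L = (22.15, 27.37). ∠NLD = 54.8° gives LD at 174.1° from the x-axis; with |LD| = 16.9, D = (5.343, 29.11). ∠LDG = 92.2° gives DG at 86.30° from the x-axis; with |DG| = 10.8, G = (6.040, 39.89). DG ⟂ GV, so GV runs at -3.700°; with |GV| = 19.9, V = (25.90, 38.60). ∠GVE = 125.6° gives VE at -58.10° from the x-axis; with |VE| = 17.0, E = (34.88, 24.17). Then |UE| = |E − U| = 42.44.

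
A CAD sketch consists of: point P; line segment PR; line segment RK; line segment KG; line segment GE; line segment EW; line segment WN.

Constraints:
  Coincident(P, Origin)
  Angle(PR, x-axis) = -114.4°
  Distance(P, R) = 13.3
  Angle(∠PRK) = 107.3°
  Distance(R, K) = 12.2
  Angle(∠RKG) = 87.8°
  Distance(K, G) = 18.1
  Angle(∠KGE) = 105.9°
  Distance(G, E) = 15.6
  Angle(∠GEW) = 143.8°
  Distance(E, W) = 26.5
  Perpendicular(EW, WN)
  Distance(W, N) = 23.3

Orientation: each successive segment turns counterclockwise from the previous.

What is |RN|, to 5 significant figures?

21.611

∠GEW = 143.8° gives EW at 160.80° from the x-axis; with |EW| = 26.5, W = (-18.757, 15.294). The perpendicularity gives WN at right angles to EW, so WN runs at -109.20°; with |WN| = 23.3, N = (-26.419, -6.7096). Then |RN| = |N − R| = 21.611.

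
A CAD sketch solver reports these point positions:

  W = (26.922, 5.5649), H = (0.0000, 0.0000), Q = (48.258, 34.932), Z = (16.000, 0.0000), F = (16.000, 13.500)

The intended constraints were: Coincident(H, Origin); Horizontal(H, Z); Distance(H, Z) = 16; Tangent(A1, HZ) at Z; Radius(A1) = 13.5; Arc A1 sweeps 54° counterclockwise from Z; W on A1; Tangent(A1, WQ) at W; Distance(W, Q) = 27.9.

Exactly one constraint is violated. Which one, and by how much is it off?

Distance(W, Q) = 27.9 — off by 8.40.

H = (0.00, 0.00) ✓; H.y = 0.00, Z.y = 0.00 ✓; |HZ| = 16.00 ✓; ∠(FZ, ZH) = 90.00° ✓; |FZ| = 13.50 ✓; bearing(F→W) − bearing(F→Z) = 54.00° ✓; |FW| = 13.50 ✓; ∠(FW, WQ) = 90.00° ✓; |WQ| = 36.30 ✗.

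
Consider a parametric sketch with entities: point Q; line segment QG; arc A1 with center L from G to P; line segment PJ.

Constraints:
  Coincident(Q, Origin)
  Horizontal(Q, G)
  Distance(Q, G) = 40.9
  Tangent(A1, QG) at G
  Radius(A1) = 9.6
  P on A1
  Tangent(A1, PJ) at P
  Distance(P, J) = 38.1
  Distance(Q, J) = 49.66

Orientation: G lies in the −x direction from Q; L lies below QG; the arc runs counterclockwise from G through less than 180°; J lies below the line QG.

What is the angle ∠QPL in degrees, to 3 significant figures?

23.7°

Q is at the origin; QG is horizontal with |QG| = 40.9 and G on the −x side, so G = (-40.9, 0.00). Since A1 is tangent to QG there, LG ⟂ QG, so L = G + (0, -9.6) = (-40.9, -9.60). Since LP ⟂ PJ (tangency), |LJ| = √(9.6² + 38.1²) = 39.3 regardless of where P sits on A1. So J lies on both circle(Q, 49.66) and circle(L, 39.3); the below-QG intersection is J = (-22.5, -44.3). P is the foot of the tangent from J: P = (-48.0, -16.0).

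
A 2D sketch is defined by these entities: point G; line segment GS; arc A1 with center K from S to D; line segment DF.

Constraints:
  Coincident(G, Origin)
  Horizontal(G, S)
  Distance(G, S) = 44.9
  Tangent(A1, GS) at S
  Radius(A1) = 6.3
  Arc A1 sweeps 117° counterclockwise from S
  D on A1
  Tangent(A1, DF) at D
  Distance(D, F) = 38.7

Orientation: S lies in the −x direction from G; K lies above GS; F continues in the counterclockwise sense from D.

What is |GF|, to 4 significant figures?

71.67

On A1, S sits at bearing -90° from K; a 117° counterclockwise sweep puts D at bearing 27°, so D = K + 6.3·(cos 27°, sin 27°) = (-39.29, 9.160). A1 meets DF tangentially, so KD is at right angles to DF, so DF runs along (−sin 27°, cos 27°); with |DF| = 38.7, F = (-56.86, 43.64). Then |GF| = |F − G| = 71.67.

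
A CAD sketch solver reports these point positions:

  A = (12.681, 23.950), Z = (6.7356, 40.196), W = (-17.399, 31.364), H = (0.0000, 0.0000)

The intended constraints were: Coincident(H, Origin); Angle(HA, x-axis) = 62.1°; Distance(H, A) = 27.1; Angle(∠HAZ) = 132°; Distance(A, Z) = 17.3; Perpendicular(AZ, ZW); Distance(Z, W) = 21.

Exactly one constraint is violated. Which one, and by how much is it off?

Distance(Z, W) = 21 — off by 4.70.

H = (0.00, 0.00) ✓; HA at 62.10° ✓; |HA| = 27.10 ✓; ∠HAZ = 132.0° ✓; |AZ| = 17.30 ✓; ∠(AZ, ZW) = 90.00° ✓; |ZW| = 25.70 ✗.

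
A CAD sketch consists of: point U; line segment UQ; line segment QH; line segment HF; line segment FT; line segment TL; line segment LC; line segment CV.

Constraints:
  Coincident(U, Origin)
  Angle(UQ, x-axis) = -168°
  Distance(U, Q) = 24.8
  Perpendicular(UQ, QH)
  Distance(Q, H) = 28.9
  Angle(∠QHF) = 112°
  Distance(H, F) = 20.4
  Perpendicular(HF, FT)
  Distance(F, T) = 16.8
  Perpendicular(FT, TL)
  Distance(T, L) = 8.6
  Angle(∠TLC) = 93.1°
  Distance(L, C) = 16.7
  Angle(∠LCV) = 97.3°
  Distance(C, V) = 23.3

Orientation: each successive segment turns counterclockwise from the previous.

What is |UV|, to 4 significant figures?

45.63

U is at the origin; UQ runs at -168.0° with length 24.8, so Q = (-24.26, -5.156). The perpendicularity gives QH at right angles to UQ, so QH runs at -78.00°; with |QH| = 28.9, H = (-18.25, -33.42). ∠QHF = 112.0° gives HF at -10.00° from the x-axis; with |HF| = 20.4, F = (1.841, -36.97). HF is perpendicular to FT, so FT runs at 80.00°; with |FT| = 16.8, T = (4.758, -20.42). The perpendicularity gives TL at right angles to FT, so TL runs at 170.0°; with |TL| = 8.6, L = (-3.711, -18.93). ∠TLC = 93.1° gives LC at -103.1° from the x-axis; with |LC| = 16.7, C = (-7.496, -35.19). ∠LCV = 97.3° gives CV at -20.40° from the x-axis; with |CV| = 23.3, V = (14.34, -43.32). Then |UV| = |V − U| = 45.63.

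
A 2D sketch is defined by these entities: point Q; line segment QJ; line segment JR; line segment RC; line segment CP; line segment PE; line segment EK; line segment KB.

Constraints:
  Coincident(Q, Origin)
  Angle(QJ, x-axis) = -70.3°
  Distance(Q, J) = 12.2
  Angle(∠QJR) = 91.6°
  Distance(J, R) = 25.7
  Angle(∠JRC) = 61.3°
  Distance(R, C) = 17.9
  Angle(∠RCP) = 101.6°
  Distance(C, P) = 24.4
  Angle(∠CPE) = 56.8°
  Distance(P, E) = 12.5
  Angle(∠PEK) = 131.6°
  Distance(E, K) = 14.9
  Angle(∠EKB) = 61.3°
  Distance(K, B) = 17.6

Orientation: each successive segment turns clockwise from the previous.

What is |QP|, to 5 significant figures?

6.9280

∠JRC = 61.3° gives RC at 82.600° from the x-axis; with |RC| = 17.9, C = (-17.526, -3.0706). ∠RCP = 101.6° gives CP at 4.2000° from the x-axis; with |CP| = 24.4, P = (6.8080, -1.2836). Then |QP| = |P − Q| = 6.9280.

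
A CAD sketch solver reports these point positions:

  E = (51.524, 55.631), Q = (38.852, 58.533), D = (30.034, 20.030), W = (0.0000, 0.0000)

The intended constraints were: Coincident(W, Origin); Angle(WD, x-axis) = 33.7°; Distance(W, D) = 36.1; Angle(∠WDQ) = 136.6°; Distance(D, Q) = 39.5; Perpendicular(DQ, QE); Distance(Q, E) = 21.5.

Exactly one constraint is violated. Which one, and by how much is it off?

Distance(Q, E) = 21.5 — off by 8.50.

W = (0.00, 0.00) ✓; WD at 33.70° ✓; |WD| = 36.10 ✓; ∠WDQ = 136.6° ✓; |DQ| = 39.50 ✓; ∠(DQ, QE) = 90.00° ✓; |QE| = 13.00 ✗.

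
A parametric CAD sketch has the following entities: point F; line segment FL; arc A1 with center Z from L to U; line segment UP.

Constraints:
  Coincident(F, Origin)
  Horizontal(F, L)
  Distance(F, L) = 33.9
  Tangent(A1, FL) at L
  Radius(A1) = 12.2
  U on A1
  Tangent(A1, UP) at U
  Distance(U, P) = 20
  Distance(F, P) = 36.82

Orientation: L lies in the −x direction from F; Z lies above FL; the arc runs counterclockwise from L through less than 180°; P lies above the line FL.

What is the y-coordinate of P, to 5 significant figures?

30.981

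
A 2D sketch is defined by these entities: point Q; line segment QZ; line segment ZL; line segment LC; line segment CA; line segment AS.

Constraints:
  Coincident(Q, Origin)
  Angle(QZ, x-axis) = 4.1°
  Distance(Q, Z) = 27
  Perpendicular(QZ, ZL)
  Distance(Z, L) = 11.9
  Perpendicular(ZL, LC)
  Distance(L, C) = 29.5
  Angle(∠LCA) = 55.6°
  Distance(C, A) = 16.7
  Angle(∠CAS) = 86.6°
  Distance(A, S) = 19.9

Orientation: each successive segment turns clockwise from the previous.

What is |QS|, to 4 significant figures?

24.90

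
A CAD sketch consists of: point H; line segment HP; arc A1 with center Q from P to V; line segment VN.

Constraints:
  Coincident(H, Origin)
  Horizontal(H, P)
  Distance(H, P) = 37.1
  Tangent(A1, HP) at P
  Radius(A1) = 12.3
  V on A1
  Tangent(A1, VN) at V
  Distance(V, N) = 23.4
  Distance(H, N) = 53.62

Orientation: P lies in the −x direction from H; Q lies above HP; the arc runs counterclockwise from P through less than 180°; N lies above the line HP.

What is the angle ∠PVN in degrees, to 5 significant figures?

121.16°

Checks: |QV| = 12.30 ✓; ∠(QV, VN) = 90.00° ✓; |VN| = 23.40 ✓; |HN| = 53.62 ✓.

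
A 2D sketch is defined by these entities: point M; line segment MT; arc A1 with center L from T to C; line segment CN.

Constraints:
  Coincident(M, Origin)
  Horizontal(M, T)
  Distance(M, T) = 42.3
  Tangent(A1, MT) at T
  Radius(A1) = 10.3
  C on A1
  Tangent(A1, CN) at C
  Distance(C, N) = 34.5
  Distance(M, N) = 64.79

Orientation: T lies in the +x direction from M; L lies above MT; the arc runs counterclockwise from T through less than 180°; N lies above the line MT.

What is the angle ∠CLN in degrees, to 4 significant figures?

73.38°

Checks: M = (0.00, 0.00) ✓; |LC| = 10.30 ✓; ∠(LC, CN) = 90.00° ✓; |CN| = 34.50 ✓; |MN| = 64.79 ✓.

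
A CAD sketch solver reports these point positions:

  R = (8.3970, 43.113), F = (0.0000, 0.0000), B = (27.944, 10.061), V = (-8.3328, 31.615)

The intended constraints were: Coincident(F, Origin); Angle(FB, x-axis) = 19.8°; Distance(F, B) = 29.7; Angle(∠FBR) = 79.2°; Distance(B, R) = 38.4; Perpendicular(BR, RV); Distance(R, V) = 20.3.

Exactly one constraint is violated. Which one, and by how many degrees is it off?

Perpendicular(BR, RV) — off by 3.90°.

F = (0.00, 0.00) ✓; FB at 19.80° ✓; |FB| = 29.70 ✓; ∠FBR = 79.20° ✓; |BR| = 38.40 ✓; ∠(BR, RV) = 93.90° ✗; |RV| = 20.30 ✓.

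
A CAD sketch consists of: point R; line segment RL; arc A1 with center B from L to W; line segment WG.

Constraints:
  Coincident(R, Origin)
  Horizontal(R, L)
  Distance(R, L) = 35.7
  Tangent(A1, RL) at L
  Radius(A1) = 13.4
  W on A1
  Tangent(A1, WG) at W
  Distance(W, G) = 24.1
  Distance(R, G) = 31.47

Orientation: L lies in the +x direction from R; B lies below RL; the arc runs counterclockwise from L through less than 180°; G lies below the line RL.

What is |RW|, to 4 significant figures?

24.87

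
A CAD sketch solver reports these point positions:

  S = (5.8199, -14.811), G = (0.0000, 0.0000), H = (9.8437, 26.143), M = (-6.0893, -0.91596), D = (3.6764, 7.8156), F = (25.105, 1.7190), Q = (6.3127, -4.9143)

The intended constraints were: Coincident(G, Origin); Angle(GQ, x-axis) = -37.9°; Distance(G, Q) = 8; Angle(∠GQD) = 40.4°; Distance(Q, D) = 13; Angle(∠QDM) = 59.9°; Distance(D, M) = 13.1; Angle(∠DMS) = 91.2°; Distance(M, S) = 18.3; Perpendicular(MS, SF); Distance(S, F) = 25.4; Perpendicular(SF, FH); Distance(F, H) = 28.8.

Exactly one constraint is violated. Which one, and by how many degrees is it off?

Perpendicular(SF, FH) — off by 8.60°.

G = (0.00, 0.00) ✓; GQ at -37.90° ✓; |GQ| = 8.000 ✓; ∠GQD = 40.40° ✓; |QD| = 13.00 ✓; ∠QDM = 59.90° ✓; |DM| = 13.10 ✓; ∠DMS = 91.20° ✓; |MS| = 18.30 ✓; ∠(MS, SF) = 90.00° ✓; |SF| = 25.40 ✓; ∠(SF, FH) = 81.40° ✗; |FH| = 28.80 ✓.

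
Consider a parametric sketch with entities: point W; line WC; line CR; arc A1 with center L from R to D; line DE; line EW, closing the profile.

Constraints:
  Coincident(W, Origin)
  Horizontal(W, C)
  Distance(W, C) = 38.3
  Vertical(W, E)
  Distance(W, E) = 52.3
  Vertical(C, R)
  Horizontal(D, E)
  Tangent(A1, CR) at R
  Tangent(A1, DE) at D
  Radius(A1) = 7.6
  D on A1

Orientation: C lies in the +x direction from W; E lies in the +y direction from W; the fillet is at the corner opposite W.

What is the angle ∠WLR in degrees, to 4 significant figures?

124.5°

The virtual corner opposite W is at (38.30, 52.30). The tangent condition forces LR to be normal to CR and tangency of A1 to DE means the radius LD is perpendicular to DE, with radius 7.6, so the center L sits 7.6 in from both sides at L = (30.70, 44.70). That places the tangent points at R = (38.30, 44.70) on CR and D = (30.70, 52.30) on DE. Then cos ∠WLR = LW·LR / (|LW||LR|), giving 124.5°.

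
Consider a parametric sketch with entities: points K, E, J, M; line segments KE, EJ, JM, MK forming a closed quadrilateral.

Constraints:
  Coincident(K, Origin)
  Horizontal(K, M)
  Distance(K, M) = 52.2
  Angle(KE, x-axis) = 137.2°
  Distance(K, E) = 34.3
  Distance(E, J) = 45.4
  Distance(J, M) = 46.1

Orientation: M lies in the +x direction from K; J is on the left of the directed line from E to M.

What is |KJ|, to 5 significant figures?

37.660

Checks: |EJ| = 45.40 ✓; |JM| = 46.10 ✓.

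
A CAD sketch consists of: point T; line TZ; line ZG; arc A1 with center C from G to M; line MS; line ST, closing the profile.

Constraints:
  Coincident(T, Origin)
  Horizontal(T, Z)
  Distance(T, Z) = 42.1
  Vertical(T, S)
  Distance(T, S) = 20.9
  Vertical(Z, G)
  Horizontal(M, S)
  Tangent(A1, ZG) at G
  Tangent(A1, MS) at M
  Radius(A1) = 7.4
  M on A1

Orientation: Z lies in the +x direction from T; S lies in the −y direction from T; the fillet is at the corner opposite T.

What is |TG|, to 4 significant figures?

44.21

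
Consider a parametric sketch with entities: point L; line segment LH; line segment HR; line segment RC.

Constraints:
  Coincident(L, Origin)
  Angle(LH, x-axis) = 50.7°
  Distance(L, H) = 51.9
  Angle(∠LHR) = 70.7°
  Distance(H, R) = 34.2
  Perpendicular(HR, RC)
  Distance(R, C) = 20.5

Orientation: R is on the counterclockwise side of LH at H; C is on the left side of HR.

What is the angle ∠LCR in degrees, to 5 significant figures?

149.10°

L is at the origin; LH runs at 50.7° with length 51.9, so H = 51.9·(cos 50.7°, sin 50.7°) = (32.872, 40.162). ∠LHR = 70.7°, so HR runs at 50.7° + (180° − 70.7°) = 160.00° from the x-axis; with |HR| = 34.2, R = H + 34.2·(cos 160.00°, sin 160.00°) = (0.73498, 51.859). The perpendicularity gives RC at right angles to HR; with |RC| = 20.5 on the left of HR, C = R + 20.5·(-0.34202, -0.93969) = (-6.2764, 32.596). Then cos ∠LCR = CL·CR / (|CL||CR|), giving 149.10°.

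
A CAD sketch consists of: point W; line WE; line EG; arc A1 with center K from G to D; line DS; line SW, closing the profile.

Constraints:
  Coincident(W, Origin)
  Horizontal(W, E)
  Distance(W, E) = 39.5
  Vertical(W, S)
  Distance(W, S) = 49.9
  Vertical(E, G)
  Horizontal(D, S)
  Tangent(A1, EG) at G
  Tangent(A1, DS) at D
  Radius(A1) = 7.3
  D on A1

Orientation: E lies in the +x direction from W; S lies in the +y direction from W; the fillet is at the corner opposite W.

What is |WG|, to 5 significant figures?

58.095

W is at the origin; W and E share the same y with |WE| = 39.5 and E on the +x side, so E = (39.500, 0.0000). W and S share the same x with |WS| = 49.9 and S on the +y side, so S = (0.0000, 49.900). The virtual corner opposite W is at (39.500, 49.900). Since A1 is tangent to EG there, KG ⟂ EG and since A1 is tangent to DS there, KD ⟂ DS, with radius 7.3, so the center K sits 7.3 in from both sides at K = (32.200, 42.600). That places the tangent points at G = (39.500, 42.600) on EG and D = (32.200, 49.900) on DS. Then |WG| = |G − W| = 58.095.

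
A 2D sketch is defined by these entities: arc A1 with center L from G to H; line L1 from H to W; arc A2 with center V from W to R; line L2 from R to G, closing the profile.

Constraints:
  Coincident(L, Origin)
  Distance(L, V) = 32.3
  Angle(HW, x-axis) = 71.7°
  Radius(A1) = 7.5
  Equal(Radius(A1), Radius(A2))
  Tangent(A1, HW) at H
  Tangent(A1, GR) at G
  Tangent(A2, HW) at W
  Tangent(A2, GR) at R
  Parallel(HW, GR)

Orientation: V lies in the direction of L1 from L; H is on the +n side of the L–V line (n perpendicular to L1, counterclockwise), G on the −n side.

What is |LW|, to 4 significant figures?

33.16

The slot axis is L1's direction at 71.7°, so u = (cos 71.7°, sin 71.7°) = (0.3140, 0.9494) and n = (−sin 71.7°, cos 71.7°) = (-0.9494, 0.3140). L is at the origin and V lies 32.3 along u from L, so V = 32.3·u = (10.14, 30.67). Tangency of A1 to both parallel lines with radius 7.5 puts H and G at L ± 7.5·n: H = (-7.121, 2.355), G = (7.121, -2.355). Equal radii place W and R the same way about V: W = V + 7.5·n = (3.021, 33.02), R = V − 7.5·n = (17.26, 28.31). Then |LW| = |W − L| = 33.16.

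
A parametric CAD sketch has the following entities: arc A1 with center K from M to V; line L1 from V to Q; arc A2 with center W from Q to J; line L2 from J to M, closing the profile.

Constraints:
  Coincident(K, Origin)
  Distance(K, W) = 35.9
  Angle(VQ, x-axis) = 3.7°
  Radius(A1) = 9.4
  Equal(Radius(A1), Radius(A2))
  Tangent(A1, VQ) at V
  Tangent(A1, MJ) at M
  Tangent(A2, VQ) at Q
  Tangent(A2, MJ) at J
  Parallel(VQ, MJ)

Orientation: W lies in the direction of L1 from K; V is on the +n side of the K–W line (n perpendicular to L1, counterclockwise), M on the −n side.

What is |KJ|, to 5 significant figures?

37.110

The slot axis is L1's direction at 3.7°, so u = (cos 3.7°, sin 3.7°) = (0.99792, 0.064532) and n = (−sin 3.7°, cos 3.7°) = (-0.064532, 0.99792). K is at the origin and W lies 35.9 along u from K, so W = 35.9·u = (35.825, 2.3167). Tangency of A1 to both parallel lines with radius 9.4 puts V and M at K ± 9.4·n: V = (-0.60660, 9.3804), M = (0.60660, -9.3804). Equal radii place Q and J the same way about W: Q = W + 9.4·n = (35.219, 11.697), J = W − 9.4·n = (36.432, -7.0637). Then |KJ| = |J − K| = 37.110.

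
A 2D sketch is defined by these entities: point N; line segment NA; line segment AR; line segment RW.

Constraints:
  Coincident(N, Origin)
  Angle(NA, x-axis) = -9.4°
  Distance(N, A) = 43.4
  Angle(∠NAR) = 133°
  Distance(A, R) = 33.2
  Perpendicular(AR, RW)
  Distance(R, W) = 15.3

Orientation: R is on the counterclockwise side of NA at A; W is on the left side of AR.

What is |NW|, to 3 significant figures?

64.9

∠NAR = 133.0°, so AR runs at -9.4° + (180° − 133.0°) = 37.6° from the x-axis; with |AR| = 33.2, R = A + 33.2·(cos 37.6°, sin 37.6°) = (69.1, 13.2). AR ⟂ RW; with |RW| = 15.3 on the left of AR, W = R + 15.3·(-0.610, 0.792) = (59.8, 25.3). Then |NW| = |W − N| = 64.9.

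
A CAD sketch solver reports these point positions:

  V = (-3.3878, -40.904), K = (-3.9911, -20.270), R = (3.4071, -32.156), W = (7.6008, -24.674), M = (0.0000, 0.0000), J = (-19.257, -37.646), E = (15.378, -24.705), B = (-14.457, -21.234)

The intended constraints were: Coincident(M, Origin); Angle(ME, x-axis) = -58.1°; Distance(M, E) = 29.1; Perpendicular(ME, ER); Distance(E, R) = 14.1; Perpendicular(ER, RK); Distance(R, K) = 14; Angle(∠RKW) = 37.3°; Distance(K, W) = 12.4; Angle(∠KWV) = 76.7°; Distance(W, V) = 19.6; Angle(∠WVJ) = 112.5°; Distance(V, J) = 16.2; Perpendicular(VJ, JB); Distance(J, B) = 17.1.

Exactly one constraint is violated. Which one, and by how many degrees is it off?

Perpendicular(VJ, JB) — off by 4.70°.

M = (0.00, 0.00) ✓; ME at -58.10° ✓; |ME| = 29.10 ✓; ∠(ME, ER) = 90.00° ✓; |ER| = 14.10 ✓; ∠(ER, RK) = 90.00° ✓; |RK| = 14.00 ✓; ∠RKW = 37.30° ✓; |KW| = 12.40 ✓; ∠KWV = 76.70° ✓; |WV| = 19.60 ✓; ∠WVJ = 112.5° ✓; |VJ| = 16.20 ✓; ∠(VJ, JB) = 94.70° ✗; |JB| = 17.10 ✓.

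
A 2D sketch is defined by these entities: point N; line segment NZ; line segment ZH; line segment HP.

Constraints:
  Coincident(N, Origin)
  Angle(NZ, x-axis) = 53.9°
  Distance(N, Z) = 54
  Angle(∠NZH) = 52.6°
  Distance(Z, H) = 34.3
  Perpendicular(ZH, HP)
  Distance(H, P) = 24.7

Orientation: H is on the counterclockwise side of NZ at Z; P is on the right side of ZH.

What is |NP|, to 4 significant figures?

67.62

N is at the origin; NZ runs at 53.9° with length 54.0, so Z = 54.0·(cos 53.9°, sin 53.9°) = (31.82, 43.63). ∠NZH = 52.6°, so ZH runs at 53.9° + (180° − 52.6°) = 181.3° from the x-axis; with |ZH| = 34.3, H = Z + 34.3·(cos 181.3°, sin 181.3°) = (-2.475, 42.85). ZH ⟂ HP; with |HP| = 24.7 on the right of ZH, P = H + 24.7·(-0.02269, 0.9997) = (-3.035, 67.55). Then |NP| = |P − N| = 67.62.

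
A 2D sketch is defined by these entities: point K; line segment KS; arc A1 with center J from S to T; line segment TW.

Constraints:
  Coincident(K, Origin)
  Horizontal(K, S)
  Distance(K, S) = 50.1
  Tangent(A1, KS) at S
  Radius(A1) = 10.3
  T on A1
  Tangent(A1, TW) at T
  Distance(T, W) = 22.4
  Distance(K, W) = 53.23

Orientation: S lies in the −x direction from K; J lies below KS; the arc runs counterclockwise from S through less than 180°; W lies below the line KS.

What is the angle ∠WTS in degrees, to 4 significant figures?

112.4°

K is at the origin; K and S share the same y with |KS| = 50.1 and S on the −x side, so S = (-50.10, 0.000). The tangent condition forces JS to be normal to KS, so J = S + (0, -10.3) = (-50.10, -10.30). Since JT ⟂ TW (tangency), |JW| = √(10.3² + 22.4²) = 24.65 regardless of where T sits on A1. So W lies on both circle(K, 53.23) and circle(J, 24.65); the below-KS intersection is W = (-41.46, -33.39). T is the foot of the tangent from W: T = (-57.36, -17.61).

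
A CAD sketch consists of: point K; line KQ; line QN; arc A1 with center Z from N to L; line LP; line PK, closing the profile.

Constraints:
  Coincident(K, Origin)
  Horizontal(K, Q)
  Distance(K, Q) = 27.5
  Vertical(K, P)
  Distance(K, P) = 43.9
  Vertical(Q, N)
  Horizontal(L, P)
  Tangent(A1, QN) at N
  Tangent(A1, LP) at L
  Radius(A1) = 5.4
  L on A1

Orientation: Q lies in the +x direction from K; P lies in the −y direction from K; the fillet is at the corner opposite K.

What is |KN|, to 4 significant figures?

47.31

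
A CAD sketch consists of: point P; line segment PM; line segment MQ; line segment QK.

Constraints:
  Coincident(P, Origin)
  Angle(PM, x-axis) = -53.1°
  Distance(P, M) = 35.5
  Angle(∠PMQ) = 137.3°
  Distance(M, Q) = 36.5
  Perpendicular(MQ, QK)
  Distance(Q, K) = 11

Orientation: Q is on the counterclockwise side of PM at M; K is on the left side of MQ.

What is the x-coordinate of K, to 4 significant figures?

59.20

P is at the origin; PM runs at -53.1° with length 35.5, so M = 35.5·(cos -53.1°, sin -53.1°) = (21.31, -28.39). ∠PMQ = 137.3°, so MQ runs at -53.1° + (180° − 137.3°) = -10.40° from the x-axis; with |MQ| = 36.5, Q = M + 36.5·(cos -10.40°, sin -10.40°) = (57.22, -34.98). MQ ⟂ QK; with |QK| = 11.0 on the left of MQ, K = Q + 11.0·(0.1805, 0.9836) = (59.20, -24.16). So K.x = 59.20.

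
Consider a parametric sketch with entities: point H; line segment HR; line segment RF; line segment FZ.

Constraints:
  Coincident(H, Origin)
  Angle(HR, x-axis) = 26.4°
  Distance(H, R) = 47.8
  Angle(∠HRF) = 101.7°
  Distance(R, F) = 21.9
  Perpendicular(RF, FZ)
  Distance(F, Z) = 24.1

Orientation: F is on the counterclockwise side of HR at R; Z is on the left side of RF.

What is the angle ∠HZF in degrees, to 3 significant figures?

126°

H is at the origin; HR runs at 26.4° with length 47.8, so R = 47.8·(cos 26.4°, sin 26.4°) = (42.8, 21.3). ∠HRF = 101.7°, so RF runs at 26.4° + (180° − 101.7°) = 105° from the x-axis; with |RF| = 21.9, F = R + 21.9·(cos 105°, sin 105°) = (37.3, 42.4). RF ⟂ FZ; with |FZ| = 24.1 on the left of RF, Z = F + 24.1·(-0.967, -0.254) = (13.9, 36.3). Then cos ∠HZF = ZH·ZF / (|ZH||ZF|), giving 126°.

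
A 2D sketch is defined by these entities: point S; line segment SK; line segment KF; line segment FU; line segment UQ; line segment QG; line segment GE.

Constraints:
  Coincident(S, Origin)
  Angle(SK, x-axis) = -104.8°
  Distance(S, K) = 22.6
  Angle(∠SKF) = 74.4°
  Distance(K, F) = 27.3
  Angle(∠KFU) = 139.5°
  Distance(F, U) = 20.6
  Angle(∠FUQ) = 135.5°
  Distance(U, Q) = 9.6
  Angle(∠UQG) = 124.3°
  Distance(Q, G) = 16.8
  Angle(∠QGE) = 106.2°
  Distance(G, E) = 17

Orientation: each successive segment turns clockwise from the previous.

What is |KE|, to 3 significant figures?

29.3

∠UQG = 124.3° gives QG at 8.90° from the x-axis; with |QG| = 16.8, G = (-15.3, 22.7). ∠QGE = 106.2° gives GE at -64.9° from the x-axis; with |GE| = 17.0, E = (-8.13, 7.31). Then |KE| = |E − K| = 29.3.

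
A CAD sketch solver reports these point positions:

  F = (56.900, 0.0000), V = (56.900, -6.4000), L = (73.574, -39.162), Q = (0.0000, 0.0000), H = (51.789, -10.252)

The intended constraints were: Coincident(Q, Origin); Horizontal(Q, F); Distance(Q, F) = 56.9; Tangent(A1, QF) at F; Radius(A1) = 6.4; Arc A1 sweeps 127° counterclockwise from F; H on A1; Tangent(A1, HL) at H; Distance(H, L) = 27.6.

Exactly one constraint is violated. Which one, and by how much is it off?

Distance(H, L) = 27.6 — off by 8.60.

Q = (0.00, 0.00) ✓; Q.y = 0.00, F.y = 0.00 ✓; |QF| = 56.90 ✓; ∠(VF, FQ) = 90.00° ✓; |VF| = 6.400 ✓; bearing(V→H) − bearing(V→F) = 127.0° ✓; |VH| = 6.400 ✓; ∠(VH, HL) = 90.00° ✓; |HL| = 36.20 ✗.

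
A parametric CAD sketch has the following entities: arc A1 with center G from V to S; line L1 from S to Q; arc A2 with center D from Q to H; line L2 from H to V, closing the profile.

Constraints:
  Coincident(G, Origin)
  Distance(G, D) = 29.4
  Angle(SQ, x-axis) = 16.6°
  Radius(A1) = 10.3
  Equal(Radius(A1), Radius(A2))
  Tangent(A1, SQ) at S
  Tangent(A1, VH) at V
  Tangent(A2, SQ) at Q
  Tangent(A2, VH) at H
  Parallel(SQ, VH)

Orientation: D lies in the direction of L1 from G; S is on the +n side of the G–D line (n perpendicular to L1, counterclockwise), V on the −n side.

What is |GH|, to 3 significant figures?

31.2

The slot axis is L1's direction at 16.6°, so u = (cos 16.6°, sin 16.6°) = (0.958, 0.286) and n = (−sin 16.6°, cos 16.6°) = (-0.286, 0.958). G is at the origin and D lies 29.4 along u from G, so D = 29.4·u = (28.2, 8.40). Tangency of A1 to both parallel lines with radius 10.3 puts S and V at G ± 10.3·n: S = (-2.94, 9.87), V = (2.94, -9.87). Equal radii place Q and H the same way about D: Q = D + 10.3·n = (25.2, 18.3), H = D − 10.3·n = (31.1, -1.47). Then |GH| = |H − G| = 31.2.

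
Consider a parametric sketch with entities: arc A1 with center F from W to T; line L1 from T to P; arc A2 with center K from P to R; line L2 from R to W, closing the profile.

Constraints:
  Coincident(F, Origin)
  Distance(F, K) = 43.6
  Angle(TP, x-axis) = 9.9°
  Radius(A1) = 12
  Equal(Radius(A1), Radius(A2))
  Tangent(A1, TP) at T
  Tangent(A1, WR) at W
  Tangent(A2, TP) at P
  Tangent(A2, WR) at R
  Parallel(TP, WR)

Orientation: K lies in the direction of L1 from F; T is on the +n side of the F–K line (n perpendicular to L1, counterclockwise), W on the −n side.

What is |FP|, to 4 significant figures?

45.22

The slot axis is L1's direction at 9.9°, so u = (cos 9.9°, sin 9.9°) = (0.9851, 0.1719) and n = (−sin 9.9°, cos 9.9°) = (-0.1719, 0.9851). F is at the origin and K lies 43.6 along u from F, so K = 43.6·u = (42.95, 7.496). Tangency of A1 to both parallel lines with radius 12.0 puts T and W at F ± 12.0·n: T = (-2.063, 11.82), W = (2.063, -11.82). Equal radii place P and R the same way about K: P = K + 12.0·n = (40.89, 19.32), R = K − 12.0·n = (45.01, -4.325). Then |FP| = |P − F| = 45.22.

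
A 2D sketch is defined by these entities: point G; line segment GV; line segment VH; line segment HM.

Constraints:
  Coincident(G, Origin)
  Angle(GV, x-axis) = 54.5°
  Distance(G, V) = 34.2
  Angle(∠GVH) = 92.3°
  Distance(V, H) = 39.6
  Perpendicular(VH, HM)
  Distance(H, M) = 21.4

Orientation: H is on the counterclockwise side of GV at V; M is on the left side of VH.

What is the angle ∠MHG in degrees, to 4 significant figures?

50.17°

∠GVH = 92.3°, so VH runs at 54.5° + (180° − 92.3°) = 142.2° from the x-axis; with |VH| = 39.6, H = V + 39.6·(cos 142.2°, sin 142.2°) = (-11.43, 52.11). VH ⟂ HM; with |HM| = 21.4 on the left of VH, M = H + 21.4·(-0.6129, -0.7902) = (-24.55, 35.20). Then cos ∠MHG = HM·HG / (|HM||HG|), giving 50.17°.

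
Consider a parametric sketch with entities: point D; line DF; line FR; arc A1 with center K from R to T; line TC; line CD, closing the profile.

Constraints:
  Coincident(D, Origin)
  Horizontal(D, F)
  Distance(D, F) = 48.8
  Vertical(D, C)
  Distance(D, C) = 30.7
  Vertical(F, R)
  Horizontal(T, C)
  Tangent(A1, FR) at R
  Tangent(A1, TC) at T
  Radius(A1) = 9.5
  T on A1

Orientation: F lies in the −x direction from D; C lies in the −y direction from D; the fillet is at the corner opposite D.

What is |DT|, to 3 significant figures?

49.9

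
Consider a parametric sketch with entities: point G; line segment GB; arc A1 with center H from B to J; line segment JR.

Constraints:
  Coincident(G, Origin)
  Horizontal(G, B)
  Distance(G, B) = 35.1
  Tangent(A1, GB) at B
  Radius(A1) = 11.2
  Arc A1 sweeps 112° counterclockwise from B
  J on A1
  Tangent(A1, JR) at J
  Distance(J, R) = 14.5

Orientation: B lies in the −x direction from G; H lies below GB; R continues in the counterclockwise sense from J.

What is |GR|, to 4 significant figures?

49.36

On A1, B sits at bearing 90° from H; a 112° counterclockwise sweep puts J at bearing 202°, so J = H + 11.2·(cos 202°, sin 202°) = (-45.48, -15.40). A1 meets JR tangentially, so HJ is at right angles to JR, so JR runs along (−sin 202°, cos 202°); with |JR| = 14.5, R = (-40.05, -28.84). Then |GR| = |R − G| = 49.36.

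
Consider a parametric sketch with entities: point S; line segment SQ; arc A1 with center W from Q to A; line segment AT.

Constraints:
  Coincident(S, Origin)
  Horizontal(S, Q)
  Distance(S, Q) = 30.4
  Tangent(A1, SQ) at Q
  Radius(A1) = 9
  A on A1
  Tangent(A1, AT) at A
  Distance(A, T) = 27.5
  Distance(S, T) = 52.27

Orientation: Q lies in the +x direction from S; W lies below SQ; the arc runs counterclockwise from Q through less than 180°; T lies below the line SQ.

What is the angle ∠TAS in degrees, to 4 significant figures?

151.6°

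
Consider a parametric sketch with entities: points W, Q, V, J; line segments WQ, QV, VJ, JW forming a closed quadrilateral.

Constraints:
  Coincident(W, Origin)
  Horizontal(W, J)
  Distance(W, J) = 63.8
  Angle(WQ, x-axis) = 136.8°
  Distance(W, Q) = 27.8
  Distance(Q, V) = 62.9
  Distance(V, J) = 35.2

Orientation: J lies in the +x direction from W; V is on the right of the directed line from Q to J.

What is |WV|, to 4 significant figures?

35.82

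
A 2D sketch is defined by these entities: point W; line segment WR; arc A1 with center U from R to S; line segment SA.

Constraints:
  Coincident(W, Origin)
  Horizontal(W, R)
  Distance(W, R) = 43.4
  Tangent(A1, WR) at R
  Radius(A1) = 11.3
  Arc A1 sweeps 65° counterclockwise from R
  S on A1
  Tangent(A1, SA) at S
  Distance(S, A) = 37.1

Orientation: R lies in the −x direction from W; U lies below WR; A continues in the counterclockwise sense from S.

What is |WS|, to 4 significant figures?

54.04

W is at the origin; W and R share the same y with |WR| = 43.4 and R on the −x side, so R = (-43.40, 0.000). Tangency of A1 to WR means the radius UR is perpendicular to WR, so U = R + (0, -11.3) = (-43.40, -11.30). On A1, R sits at bearing 90° from U; a 65° counterclockwise sweep puts S at bearing 155°, so S = U + 11.3·(cos 155°, sin 155°) = (-53.64, -6.524). Then |WS| = |S − W| = 54.04.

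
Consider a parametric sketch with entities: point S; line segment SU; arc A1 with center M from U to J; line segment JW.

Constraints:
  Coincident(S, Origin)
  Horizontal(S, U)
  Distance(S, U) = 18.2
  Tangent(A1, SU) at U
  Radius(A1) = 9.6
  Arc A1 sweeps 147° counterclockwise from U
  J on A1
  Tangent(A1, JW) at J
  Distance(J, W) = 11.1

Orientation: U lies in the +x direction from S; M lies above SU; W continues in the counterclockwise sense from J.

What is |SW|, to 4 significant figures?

27.58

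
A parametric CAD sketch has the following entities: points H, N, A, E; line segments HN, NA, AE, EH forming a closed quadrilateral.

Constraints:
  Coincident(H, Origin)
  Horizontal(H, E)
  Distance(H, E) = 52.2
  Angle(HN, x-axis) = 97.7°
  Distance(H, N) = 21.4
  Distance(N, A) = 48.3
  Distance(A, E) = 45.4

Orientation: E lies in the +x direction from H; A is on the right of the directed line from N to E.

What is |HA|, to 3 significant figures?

27.8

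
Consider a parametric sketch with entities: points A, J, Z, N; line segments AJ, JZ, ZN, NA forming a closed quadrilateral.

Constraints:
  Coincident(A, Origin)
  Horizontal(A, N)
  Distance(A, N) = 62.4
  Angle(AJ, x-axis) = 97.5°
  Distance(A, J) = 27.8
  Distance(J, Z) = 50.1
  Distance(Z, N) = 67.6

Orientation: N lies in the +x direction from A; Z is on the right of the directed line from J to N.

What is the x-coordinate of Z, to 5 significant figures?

-1.3506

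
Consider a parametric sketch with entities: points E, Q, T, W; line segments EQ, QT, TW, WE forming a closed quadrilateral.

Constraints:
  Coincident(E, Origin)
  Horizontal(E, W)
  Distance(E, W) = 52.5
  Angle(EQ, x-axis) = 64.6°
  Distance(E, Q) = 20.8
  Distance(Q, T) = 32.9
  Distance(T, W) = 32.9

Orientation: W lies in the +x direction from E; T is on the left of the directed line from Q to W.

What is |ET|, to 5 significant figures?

49.983

Checks: |QT| = 32.90 ✓; |TW| = 32.90 ✓.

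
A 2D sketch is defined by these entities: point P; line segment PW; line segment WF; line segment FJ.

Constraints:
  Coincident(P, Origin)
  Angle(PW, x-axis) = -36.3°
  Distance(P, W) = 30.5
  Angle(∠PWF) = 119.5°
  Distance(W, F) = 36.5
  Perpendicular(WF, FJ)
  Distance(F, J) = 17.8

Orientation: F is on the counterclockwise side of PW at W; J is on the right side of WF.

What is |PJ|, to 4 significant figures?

67.98

∠PWF = 119.5°, so WF runs at -36.3° + (180° − 119.5°) = 24.20° from the x-axis; with |WF| = 36.5, F = W + 36.5·(cos 24.20°, sin 24.20°) = (57.87, -3.094). WF ⟂ FJ; with |FJ| = 17.8 on the right of WF, J = F + 17.8·(0.4099, -0.9121) = (65.17, -19.33). Then |PJ| = |J − P| = 67.98.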